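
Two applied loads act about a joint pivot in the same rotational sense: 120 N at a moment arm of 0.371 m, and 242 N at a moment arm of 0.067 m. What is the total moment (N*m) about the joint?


M = F1 * d1 + F2 * d2
M = 120 * 0.371 + 242 * 0.067
M = 44.5200 + 16.2140
M = 60.7340


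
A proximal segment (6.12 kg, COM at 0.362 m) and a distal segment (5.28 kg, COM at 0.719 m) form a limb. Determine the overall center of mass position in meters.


COM = (m1*x1 + m2*x2) / (m1 + m2)
COM = (6.12*0.362 + 5.28*0.719) / (6.12 + 5.28)
Numerator = 6.0118
Denominator = 11.4000
COM = 0.5273


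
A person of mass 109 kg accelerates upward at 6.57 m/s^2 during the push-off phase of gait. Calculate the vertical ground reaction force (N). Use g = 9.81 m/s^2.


GRF = m * (g + a)
GRF = 109 * (9.81 + 6.57)
GRF = 109 * 16.3800
GRF = 1785.4200


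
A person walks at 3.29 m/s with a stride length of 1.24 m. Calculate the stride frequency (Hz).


f = v / stride_length
f = 3.29 / 1.24
f = 2.6532


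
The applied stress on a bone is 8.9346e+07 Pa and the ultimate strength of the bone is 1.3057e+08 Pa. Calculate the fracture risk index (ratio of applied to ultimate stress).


FRI = applied / ultimate
FRI = 8.9346e+07 / 1.3057e+08
FRI = 0.6843


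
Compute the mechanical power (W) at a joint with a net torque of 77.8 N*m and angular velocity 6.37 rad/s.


P = M * omega
P = 77.8 * 6.37
P = 495.5860


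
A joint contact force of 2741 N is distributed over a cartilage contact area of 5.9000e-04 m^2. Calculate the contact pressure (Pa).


P = F / A
P = 2741 / 5.9000e-04
P = 4.6458e+06


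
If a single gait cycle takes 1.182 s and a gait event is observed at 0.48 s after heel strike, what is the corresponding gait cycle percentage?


pct = (event_time / cycle_time) * 100
pct = (0.48 / 1.182) * 100
ratio = 0.4061
pct = 40.6091


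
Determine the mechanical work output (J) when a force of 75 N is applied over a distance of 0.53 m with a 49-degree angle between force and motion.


W = F * d * cos(theta)
theta = 49 deg = 0.8552 rad
cos(theta) = 0.6561
W = 75 * 0.53 * 0.6561
W = 26.0783


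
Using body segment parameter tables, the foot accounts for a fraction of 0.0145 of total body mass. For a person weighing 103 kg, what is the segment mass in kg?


m_segment = body_mass * fraction
m_segment = 103 * 0.0145
m_segment = 1.4935


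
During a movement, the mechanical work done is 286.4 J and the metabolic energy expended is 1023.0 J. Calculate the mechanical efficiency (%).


eta = (W_mech / E_meta) * 100
eta = (286.4 / 1023.0) * 100
ratio = 0.2800
eta = 27.9961


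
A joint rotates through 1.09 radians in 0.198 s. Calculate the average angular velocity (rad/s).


omega = delta_theta / delta_t
omega = 1.09 / 0.198
omega = 5.5051


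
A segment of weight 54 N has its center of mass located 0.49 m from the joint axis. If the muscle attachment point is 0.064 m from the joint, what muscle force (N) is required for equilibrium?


F_muscle = W * d_load / d_muscle
F_muscle = 54 * 0.49 / 0.064
Numerator = 26.4600
F_muscle = 413.4375


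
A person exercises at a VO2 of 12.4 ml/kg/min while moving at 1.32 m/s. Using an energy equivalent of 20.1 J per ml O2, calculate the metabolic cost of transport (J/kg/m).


Power per kg = VO2 * 20.1 / 60
Power per kg = 12.4 * 20.1 / 60 = 4.1540 W/kg
Cost = power_per_kg / speed
Cost = 4.1540 / 1.32
Cost = 3.1470


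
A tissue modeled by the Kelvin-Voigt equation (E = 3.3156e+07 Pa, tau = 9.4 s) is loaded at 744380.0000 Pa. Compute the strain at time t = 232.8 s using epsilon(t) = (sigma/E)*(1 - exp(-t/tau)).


epsilon(t) = (sigma/E) * (1 - exp(-t/tau))
sigma/E = 744380.0000 / 3.3156e+07 = 0.0225
exp(-t/tau) = exp(-232.8 / 9.4) = 1.7550e-11
epsilon = 0.0225 * (1 - 1.7550e-11)
epsilon = 0.0225


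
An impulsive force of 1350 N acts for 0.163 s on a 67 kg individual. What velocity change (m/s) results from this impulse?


J = F * dt = 1350 * 0.163 = 220.0500 N*s
delta_v = J / m
delta_v = 220.0500 / 67
delta_v = 3.2843


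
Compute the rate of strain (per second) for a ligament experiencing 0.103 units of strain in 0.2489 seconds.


strain_rate = delta_strain / delta_t
strain_rate = 0.103 / 0.2489
strain_rate = 0.4138


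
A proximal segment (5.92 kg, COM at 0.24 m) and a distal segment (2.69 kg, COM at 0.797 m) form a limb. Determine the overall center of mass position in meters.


COM = (m1*x1 + m2*x2) / (m1 + m2)
COM = (5.92*0.24 + 2.69*0.797) / (5.92 + 2.69)
Numerator = 3.5647
Denominator = 8.6100
COM = 0.4140


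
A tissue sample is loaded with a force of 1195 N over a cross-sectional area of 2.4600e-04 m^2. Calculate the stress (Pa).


stress = F / A
stress = 1195 / 2.4600e-04
stress = 4.8577e+06


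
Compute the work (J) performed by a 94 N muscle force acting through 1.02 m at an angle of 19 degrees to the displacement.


W = F * d * cos(theta)
theta = 19 deg = 0.3316 rad
cos(theta) = 0.9455
W = 94 * 1.02 * 0.9455
W = 90.6563


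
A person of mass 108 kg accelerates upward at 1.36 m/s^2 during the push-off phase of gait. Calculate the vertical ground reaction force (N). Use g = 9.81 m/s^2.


GRF = m * (g + a)
GRF = 108 * (9.81 + 1.36)
GRF = 108 * 11.1700
GRF = 1206.3600


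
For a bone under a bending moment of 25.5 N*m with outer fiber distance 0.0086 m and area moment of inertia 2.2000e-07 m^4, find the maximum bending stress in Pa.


sigma = M * c / I
sigma = 25.5 * 0.0086 / 2.2000e-07
M * c = 0.2193
sigma = 996818.1818


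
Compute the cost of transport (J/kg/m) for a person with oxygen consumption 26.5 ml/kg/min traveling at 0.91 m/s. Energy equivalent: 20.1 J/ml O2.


Power per kg = VO2 * 20.1 / 60
Power per kg = 26.5 * 20.1 / 60 = 8.8775 W/kg
Cost = power_per_kg / speed
Cost = 8.8775 / 0.91
Cost = 9.7555


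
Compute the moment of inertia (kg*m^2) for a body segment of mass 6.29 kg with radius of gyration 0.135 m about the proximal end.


I = m * k^2
I = 6.29 * 0.135^2
k^2 = 0.0182
I = 0.1146


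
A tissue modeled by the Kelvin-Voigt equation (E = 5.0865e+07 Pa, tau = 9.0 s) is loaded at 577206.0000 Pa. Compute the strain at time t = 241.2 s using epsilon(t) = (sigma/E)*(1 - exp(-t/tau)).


epsilon(t) = (sigma/E) * (1 - exp(-t/tau))
sigma/E = 577206.0000 / 5.0865e+07 = 0.0113
exp(-t/tau) = exp(-241.2 / 9.0) = 2.2957e-12
epsilon = 0.0113 * (1 - 2.2957e-12)
epsilon = 0.0113


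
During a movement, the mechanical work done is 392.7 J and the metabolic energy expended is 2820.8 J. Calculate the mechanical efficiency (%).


eta = (W_mech / E_meta) * 100
eta = (392.7 / 2820.8) * 100
ratio = 0.1392
eta = 13.9216


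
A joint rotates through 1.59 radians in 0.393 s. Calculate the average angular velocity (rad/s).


omega = delta_theta / delta_t
omega = 1.59 / 0.393
omega = 4.0458


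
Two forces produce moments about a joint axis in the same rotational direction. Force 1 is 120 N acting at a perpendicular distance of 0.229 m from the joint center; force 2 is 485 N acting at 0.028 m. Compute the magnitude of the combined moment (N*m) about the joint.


M = F1 * d1 + F2 * d2
M = 120 * 0.229 + 485 * 0.028
M = 27.4800 + 13.5800
M = 41.0600


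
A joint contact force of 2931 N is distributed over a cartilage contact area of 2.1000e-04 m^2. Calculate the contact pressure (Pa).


P = F / A
P = 2931 / 2.1000e-04
P = 1.3957e+07


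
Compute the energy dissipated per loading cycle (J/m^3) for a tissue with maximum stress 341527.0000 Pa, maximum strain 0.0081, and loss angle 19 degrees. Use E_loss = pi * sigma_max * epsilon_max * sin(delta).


E_loss = pi * sigma_max * epsilon_max * sin(delta)
delta = 19 deg = 0.3316 rad
sin(delta) = 0.3256
E_loss = pi * 341527.0000 * 0.0081 * 0.3256
E_loss = 2829.4489


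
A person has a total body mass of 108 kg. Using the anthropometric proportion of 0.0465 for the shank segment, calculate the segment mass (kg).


m_segment = body_mass * fraction
m_segment = 108 * 0.0465
m_segment = 5.0220


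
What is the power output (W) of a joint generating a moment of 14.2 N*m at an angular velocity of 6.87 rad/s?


P = M * omega
P = 14.2 * 6.87
P = 97.5540


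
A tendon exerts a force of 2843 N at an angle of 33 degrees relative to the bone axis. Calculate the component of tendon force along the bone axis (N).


F_eff = F_tendon * cos(theta)
theta = 33 deg = 0.5760 rad
cos(theta) = 0.8387
F_eff = 2843 * 0.8387
F_eff = 2384.3404


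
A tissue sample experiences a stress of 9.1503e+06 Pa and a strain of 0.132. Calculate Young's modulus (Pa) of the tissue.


E = stress / strain
E = 9.1503e+06 / 0.132
E = 6.9320e+07


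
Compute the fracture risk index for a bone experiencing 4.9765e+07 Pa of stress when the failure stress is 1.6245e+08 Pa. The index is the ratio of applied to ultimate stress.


FRI = applied / ultimate
FRI = 4.9765e+07 / 1.6245e+08
FRI = 0.3063


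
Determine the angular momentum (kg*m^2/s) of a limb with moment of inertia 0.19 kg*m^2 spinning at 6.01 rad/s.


L = I * omega
L = 0.19 * 6.01
L = 1.1419


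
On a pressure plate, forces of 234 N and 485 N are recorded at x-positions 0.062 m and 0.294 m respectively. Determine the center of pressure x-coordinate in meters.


COP_x = (F1*x1 + F2*x2) / (F1 + F2)
COP_x = (234*0.062 + 485*0.294) / (234 + 485)
Numerator = 157.0980
Denominator = 719
COP_x = 0.2185


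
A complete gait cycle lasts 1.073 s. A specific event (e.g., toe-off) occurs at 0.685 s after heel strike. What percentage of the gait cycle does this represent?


pct = (event_time / cycle_time) * 100
pct = (0.685 / 1.073) * 100
ratio = 0.6384
pct = 63.8397


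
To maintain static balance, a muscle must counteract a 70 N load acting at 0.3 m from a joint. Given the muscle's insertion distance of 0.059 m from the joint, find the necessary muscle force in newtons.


F_muscle = W * d_load / d_muscle
F_muscle = 70 * 0.3 / 0.059
Numerator = 21.0000
F_muscle = 355.9322


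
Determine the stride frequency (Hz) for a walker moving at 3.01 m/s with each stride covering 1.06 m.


f = v / stride_length
f = 3.01 / 1.06
f = 2.8396


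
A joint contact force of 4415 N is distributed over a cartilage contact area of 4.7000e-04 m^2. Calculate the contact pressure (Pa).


P = F / A
P = 4415 / 4.7000e-04
P = 9.3936e+06


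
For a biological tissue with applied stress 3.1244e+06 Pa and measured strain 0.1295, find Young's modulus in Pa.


E = stress / strain
E = 3.1244e+06 / 0.1295
E = 2.4127e+07


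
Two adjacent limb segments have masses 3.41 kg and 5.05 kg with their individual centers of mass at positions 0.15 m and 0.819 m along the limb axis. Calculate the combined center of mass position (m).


COM = (m1*x1 + m2*x2) / (m1 + m2)
COM = (3.41*0.15 + 5.05*0.819) / (3.41 + 5.05)
Numerator = 4.6474
Denominator = 8.4600
COM = 0.5493


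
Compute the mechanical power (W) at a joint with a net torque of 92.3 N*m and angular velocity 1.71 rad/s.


P = M * omega
P = 92.3 * 1.71
P = 157.8330


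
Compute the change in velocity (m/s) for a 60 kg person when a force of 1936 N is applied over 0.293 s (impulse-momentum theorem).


J = F * dt = 1936 * 0.293 = 567.2480 N*s
delta_v = J / m
delta_v = 567.2480 / 60
delta_v = 9.4541


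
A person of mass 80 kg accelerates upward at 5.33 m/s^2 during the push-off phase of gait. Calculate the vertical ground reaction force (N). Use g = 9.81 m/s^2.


GRF = m * (g + a)
GRF = 80 * (9.81 + 5.33)
GRF = 80 * 15.1400
GRF = 1211.2000


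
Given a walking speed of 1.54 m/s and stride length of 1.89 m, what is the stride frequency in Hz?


f = v / stride_length
f = 1.54 / 1.89
f = 0.8148


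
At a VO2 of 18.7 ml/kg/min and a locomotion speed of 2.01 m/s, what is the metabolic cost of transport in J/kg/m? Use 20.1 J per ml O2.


Power per kg = VO2 * 20.1 / 60
Power per kg = 18.7 * 20.1 / 60 = 6.2645 W/kg
Cost = power_per_kg / speed
Cost = 6.2645 / 2.01
Cost = 3.1167


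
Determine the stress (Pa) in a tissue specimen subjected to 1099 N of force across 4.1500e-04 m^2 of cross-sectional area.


stress = F / A
stress = 1099 / 4.1500e-04
stress = 2.6482e+06


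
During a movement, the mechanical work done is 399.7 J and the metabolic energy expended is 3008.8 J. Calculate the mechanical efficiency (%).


eta = (W_mech / E_meta) * 100
eta = (399.7 / 3008.8) * 100
ratio = 0.1328
eta = 13.2844


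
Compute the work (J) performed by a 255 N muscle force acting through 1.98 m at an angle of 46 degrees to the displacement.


W = F * d * cos(theta)
theta = 46 deg = 0.8029 rad
cos(theta) = 0.6947
W = 255 * 1.98 * 0.6947
W = 350.7330


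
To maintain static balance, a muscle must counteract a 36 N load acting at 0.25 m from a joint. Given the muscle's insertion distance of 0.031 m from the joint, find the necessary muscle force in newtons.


F_muscle = W * d_load / d_muscle
F_muscle = 36 * 0.25 / 0.031
Numerator = 9.0000
F_muscle = 290.3226


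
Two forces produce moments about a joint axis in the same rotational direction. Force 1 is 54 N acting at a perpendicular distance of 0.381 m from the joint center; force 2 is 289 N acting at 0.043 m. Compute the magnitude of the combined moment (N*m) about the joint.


M = F1 * d1 + F2 * d2
M = 54 * 0.381 + 289 * 0.043
M = 20.5740 + 12.4270
M = 33.0010


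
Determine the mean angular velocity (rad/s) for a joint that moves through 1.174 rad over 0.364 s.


omega = delta_theta / delta_t
omega = 1.174 / 0.364
omega = 3.2253


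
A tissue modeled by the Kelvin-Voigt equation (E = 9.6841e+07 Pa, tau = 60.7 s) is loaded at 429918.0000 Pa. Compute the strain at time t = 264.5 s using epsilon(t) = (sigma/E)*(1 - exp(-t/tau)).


epsilon(t) = (sigma/E) * (1 - exp(-t/tau))
sigma/E = 429918.0000 / 9.6841e+07 = 0.0044
exp(-t/tau) = exp(-264.5 / 60.7) = 0.0128
epsilon = 0.0044 * (1 - 0.0128)
epsilon = 0.0044


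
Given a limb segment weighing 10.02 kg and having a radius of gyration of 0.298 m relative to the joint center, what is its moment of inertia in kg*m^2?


I = m * k^2
I = 10.02 * 0.298^2
k^2 = 0.0888
I = 0.8898


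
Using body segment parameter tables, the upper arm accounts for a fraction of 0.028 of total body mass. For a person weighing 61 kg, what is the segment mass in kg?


m_segment = body_mass * fraction
m_segment = 61 * 0.028
m_segment = 1.7080


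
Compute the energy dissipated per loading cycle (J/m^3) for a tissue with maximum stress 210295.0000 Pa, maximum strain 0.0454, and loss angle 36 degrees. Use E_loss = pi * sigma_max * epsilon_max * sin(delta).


E_loss = pi * sigma_max * epsilon_max * sin(delta)
delta = 36 deg = 0.6283 rad
sin(delta) = 0.5878
E_loss = pi * 210295.0000 * 0.0454 * 0.5878
E_loss = 17630.0424


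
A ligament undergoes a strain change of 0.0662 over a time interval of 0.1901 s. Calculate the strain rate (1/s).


strain_rate = delta_strain / delta_t
strain_rate = 0.0662 / 0.1901
strain_rate = 0.3482


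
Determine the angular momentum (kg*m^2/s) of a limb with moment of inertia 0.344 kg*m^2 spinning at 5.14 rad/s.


L = I * omega
L = 0.344 * 5.14
L = 1.7682


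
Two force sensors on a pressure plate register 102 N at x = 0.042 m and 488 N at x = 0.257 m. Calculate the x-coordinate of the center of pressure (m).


COP_x = (F1*x1 + F2*x2) / (F1 + F2)
COP_x = (102*0.042 + 488*0.257) / (102 + 488)
Numerator = 129.7000
Denominator = 590
COP_x = 0.2198


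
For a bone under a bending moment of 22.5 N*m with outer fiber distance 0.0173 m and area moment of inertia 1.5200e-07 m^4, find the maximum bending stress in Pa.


sigma = M * c / I
sigma = 22.5 * 0.0173 / 1.5200e-07
M * c = 0.3892
sigma = 2.5609e+06


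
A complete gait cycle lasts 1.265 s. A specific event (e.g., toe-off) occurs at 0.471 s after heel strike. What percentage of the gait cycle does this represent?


pct = (event_time / cycle_time) * 100
pct = (0.471 / 1.265) * 100
ratio = 0.3723
pct = 37.2332


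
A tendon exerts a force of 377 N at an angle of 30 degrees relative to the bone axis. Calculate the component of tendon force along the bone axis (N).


F_eff = F_tendon * cos(theta)
theta = 30 deg = 0.5236 rad
cos(theta) = 0.8660
F_eff = 377 * 0.8660
F_eff = 326.4916


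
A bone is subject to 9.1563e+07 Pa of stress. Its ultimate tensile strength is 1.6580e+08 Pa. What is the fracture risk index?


FRI = applied / ultimate
FRI = 9.1563e+07 / 1.6580e+08
FRI = 0.5522


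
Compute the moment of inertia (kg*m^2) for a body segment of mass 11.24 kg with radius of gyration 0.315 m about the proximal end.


I = m * k^2
I = 11.24 * 0.315^2
k^2 = 0.0992
I = 1.1153


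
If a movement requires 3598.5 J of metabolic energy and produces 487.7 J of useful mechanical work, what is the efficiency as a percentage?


eta = (W_mech / E_meta) * 100
eta = (487.7 / 3598.5) * 100
ratio = 0.1355
eta = 13.5529


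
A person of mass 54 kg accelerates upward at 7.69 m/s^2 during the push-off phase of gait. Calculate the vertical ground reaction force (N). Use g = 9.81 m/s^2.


GRF = m * (g + a)
GRF = 54 * (9.81 + 7.69)
GRF = 54 * 17.5000
GRF = 945.0000


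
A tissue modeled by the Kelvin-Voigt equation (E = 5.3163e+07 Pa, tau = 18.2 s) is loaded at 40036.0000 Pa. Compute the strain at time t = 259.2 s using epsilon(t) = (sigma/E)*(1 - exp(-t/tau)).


epsilon(t) = (sigma/E) * (1 - exp(-t/tau))
sigma/E = 40036.0000 / 5.3163e+07 = 7.5308e-04
exp(-t/tau) = exp(-259.2 / 18.2) = 6.5295e-07
epsilon = 7.5308e-04 * (1 - 6.5295e-07)
epsilon = 7.5308e-04


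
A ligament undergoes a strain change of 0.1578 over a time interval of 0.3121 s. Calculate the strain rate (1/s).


strain_rate = delta_strain / delta_t
strain_rate = 0.1578 / 0.3121
strain_rate = 0.5056


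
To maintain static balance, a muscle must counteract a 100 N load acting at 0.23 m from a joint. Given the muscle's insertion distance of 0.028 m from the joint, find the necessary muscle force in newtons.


F_muscle = W * d_load / d_muscle
F_muscle = 100 * 0.23 / 0.028
Numerator = 23.0000
F_muscle = 821.4286


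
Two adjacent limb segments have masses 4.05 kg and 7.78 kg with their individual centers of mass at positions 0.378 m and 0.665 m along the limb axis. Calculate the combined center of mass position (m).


COM = (m1*x1 + m2*x2) / (m1 + m2)
COM = (4.05*0.378 + 7.78*0.665) / (4.05 + 7.78)
Numerator = 6.7046
Denominator = 11.8300
COM = 0.5667


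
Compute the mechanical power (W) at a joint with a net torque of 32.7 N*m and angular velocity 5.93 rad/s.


P = M * omega
P = 32.7 * 5.93
P = 193.9110


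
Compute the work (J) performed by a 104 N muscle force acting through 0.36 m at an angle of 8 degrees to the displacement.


W = F * d * cos(theta)
theta = 8 deg = 0.1396 rad
cos(theta) = 0.9903
W = 104 * 0.36 * 0.9903
W = 37.0756


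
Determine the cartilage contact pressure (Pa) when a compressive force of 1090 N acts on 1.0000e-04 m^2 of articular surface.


P = F / A
P = 1090 / 1.0000e-04
P = 1.0900e+07


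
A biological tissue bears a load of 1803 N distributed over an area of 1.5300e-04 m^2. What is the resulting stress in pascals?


stress = F / A
stress = 1803 / 1.5300e-04
stress = 1.1784e+07


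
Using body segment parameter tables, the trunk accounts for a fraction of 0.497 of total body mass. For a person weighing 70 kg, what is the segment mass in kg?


m_segment = body_mass * fraction
m_segment = 70 * 0.497
m_segment = 34.7900


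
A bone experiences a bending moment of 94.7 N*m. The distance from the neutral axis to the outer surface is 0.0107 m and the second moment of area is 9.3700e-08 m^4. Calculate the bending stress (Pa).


sigma = M * c / I
sigma = 94.7 * 0.0107 / 9.3700e-08
M * c = 1.0133
sigma = 1.0814e+07


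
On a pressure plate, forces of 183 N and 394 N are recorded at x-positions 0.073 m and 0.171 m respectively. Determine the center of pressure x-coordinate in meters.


COP_x = (F1*x1 + F2*x2) / (F1 + F2)
COP_x = (183*0.073 + 394*0.171) / (183 + 394)
Numerator = 80.7330
Denominator = 577
COP_x = 0.1399


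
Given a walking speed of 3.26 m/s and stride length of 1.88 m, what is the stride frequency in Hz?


f = v / stride_length
f = 3.26 / 1.88
f = 1.7340


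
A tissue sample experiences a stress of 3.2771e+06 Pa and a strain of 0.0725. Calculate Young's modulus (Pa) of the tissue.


E = stress / strain
E = 3.2771e+06 / 0.0725
E = 4.5201e+07


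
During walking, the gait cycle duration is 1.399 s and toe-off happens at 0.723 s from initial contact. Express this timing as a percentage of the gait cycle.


pct = (event_time / cycle_time) * 100
pct = (0.723 / 1.399) * 100
ratio = 0.5168
pct = 51.6798


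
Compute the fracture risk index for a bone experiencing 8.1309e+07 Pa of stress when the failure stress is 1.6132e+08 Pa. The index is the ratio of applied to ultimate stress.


FRI = applied / ultimate
FRI = 8.1309e+07 / 1.6132e+08
FRI = 0.5040


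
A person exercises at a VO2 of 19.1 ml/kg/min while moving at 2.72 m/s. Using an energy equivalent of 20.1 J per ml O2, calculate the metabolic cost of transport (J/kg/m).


Power per kg = VO2 * 20.1 / 60
Power per kg = 19.1 * 20.1 / 60 = 6.3985 W/kg
Cost = power_per_kg / speed
Cost = 6.3985 / 2.72
Cost = 2.3524


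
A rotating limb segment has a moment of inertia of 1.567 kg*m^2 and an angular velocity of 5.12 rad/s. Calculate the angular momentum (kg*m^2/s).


L = I * omega
L = 1.567 * 5.12
L = 8.0230


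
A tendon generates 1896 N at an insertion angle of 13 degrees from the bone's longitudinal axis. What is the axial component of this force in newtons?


F_eff = F_tendon * cos(theta)
theta = 13 deg = 0.2269 rad
cos(theta) = 0.9744
F_eff = 1896 * 0.9744
F_eff = 1847.4056


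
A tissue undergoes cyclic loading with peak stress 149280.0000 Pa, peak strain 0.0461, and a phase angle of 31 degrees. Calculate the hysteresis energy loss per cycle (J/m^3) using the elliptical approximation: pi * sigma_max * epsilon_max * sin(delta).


E_loss = pi * sigma_max * epsilon_max * sin(delta)
delta = 31 deg = 0.5411 rad
sin(delta) = 0.5150
E_loss = pi * 149280.0000 * 0.0461 * 0.5150
E_loss = 11135.0395


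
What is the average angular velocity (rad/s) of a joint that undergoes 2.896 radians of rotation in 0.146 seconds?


omega = delta_theta / delta_t
omega = 2.896 / 0.146
omega = 19.8356


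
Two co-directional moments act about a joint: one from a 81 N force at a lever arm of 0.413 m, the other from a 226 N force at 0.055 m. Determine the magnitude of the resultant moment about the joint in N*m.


M = F1 * d1 + F2 * d2
M = 81 * 0.413 + 226 * 0.055
M = 33.4530 + 12.4300
M = 45.8830


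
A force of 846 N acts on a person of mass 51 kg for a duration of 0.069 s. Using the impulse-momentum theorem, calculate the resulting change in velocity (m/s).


J = F * dt = 846 * 0.069 = 58.3740 N*s
delta_v = J / m
delta_v = 58.3740 / 51
delta_v = 1.1446


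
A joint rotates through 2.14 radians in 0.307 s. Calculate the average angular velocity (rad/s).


omega = delta_theta / delta_t
omega = 2.14 / 0.307
omega = 6.9707


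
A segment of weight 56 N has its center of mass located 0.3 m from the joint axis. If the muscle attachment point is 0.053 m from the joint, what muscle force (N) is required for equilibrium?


F_muscle = W * d_load / d_muscle
F_muscle = 56 * 0.3 / 0.053
Numerator = 16.8000
F_muscle = 316.9811


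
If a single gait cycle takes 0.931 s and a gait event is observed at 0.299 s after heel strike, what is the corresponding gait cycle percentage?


pct = (event_time / cycle_time) * 100
pct = (0.299 / 0.931) * 100
ratio = 0.3212
pct = 32.1160


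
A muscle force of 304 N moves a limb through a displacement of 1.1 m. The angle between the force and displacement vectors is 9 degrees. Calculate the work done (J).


W = F * d * cos(theta)
theta = 9 deg = 0.1571 rad
cos(theta) = 0.9877
W = 304 * 1.1 * 0.9877
W = 330.2830


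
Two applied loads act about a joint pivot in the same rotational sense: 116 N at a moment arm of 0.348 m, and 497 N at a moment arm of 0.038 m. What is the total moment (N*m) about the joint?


M = F1 * d1 + F2 * d2
M = 116 * 0.348 + 497 * 0.038
M = 40.3680 + 18.8860
M = 59.2540


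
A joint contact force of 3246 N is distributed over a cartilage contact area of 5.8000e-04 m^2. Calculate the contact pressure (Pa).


P = F / A
P = 3246 / 5.8000e-04
P = 5.5966e+06


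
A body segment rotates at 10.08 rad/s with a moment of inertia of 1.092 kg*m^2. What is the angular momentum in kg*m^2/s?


L = I * omega
L = 1.092 * 10.08
L = 11.0074


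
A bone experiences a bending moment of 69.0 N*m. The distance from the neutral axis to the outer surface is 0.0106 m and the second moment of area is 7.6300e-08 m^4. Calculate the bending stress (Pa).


sigma = M * c / I
sigma = 69.0 * 0.0106 / 7.6300e-08
M * c = 0.7314
sigma = 9.5858e+06


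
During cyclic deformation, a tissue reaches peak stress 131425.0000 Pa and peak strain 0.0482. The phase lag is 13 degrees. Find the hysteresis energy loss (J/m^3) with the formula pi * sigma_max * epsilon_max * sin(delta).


E_loss = pi * sigma_max * epsilon_max * sin(delta)
delta = 13 deg = 0.2269 rad
sin(delta) = 0.2250
E_loss = pi * 131425.0000 * 0.0482 * 0.2250
E_loss = 4476.7509


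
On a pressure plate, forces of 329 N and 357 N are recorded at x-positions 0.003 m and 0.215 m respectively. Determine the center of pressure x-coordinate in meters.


COP_x = (F1*x1 + F2*x2) / (F1 + F2)
COP_x = (329*0.003 + 357*0.215) / (329 + 357)
Numerator = 77.7420
Denominator = 686
COP_x = 0.1133


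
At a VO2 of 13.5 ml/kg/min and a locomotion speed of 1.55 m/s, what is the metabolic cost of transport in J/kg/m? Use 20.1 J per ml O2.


Power per kg = VO2 * 20.1 / 60
Power per kg = 13.5 * 20.1 / 60 = 4.5225 W/kg
Cost = power_per_kg / speed
Cost = 4.5225 / 1.55
Cost = 2.9177


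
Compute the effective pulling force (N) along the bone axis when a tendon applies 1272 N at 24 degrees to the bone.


F_eff = F_tendon * cos(theta)
theta = 24 deg = 0.4189 rad
cos(theta) = 0.9135
F_eff = 1272 * 0.9135
F_eff = 1162.0298


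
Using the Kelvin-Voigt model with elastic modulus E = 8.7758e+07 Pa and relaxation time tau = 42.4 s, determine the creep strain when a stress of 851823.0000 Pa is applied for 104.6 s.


epsilon(t) = (sigma/E) * (1 - exp(-t/tau))
sigma/E = 851823.0000 / 8.7758e+07 = 0.0097
exp(-t/tau) = exp(-104.6 / 42.4) = 0.0848
epsilon = 0.0097 * (1 - 0.0848)
epsilon = 0.0089


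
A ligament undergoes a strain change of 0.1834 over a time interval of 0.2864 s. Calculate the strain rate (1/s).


strain_rate = delta_strain / delta_t
strain_rate = 0.1834 / 0.2864
strain_rate = 0.6404


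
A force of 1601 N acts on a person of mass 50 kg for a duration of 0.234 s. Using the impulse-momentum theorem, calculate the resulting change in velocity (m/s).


J = F * dt = 1601 * 0.234 = 374.6340 N*s
delta_v = J / m
delta_v = 374.6340 / 50
delta_v = 7.4927


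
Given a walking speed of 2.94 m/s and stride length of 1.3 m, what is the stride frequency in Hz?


f = v / stride_length
f = 2.94 / 1.3
f = 2.2615


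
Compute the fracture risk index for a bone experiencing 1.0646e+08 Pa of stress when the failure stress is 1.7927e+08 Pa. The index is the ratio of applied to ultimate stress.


FRI = applied / ultimate
FRI = 1.0646e+08 / 1.7927e+08
FRI = 0.5939


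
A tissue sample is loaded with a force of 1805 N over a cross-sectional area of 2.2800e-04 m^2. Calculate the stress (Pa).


stress = F / A
stress = 1805 / 2.2800e-04
stress = 7.9167e+06


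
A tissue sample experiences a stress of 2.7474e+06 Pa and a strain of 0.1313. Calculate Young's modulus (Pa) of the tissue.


E = stress / strain
E = 2.7474e+06 / 0.1313
E = 2.0925e+07


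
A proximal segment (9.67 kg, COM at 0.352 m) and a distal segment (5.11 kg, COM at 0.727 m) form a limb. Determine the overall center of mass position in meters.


COM = (m1*x1 + m2*x2) / (m1 + m2)
COM = (9.67*0.352 + 5.11*0.727) / (9.67 + 5.11)
Numerator = 7.1188
Denominator = 14.7800
COM = 0.4817


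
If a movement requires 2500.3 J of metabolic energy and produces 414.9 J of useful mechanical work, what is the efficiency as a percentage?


eta = (W_mech / E_meta) * 100
eta = (414.9 / 2500.3) * 100
ratio = 0.1659
eta = 16.5940


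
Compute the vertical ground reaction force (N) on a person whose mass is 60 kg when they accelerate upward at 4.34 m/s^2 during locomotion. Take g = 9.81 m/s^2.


GRF = m * (g + a)
GRF = 60 * (9.81 + 4.34)
GRF = 60 * 14.1500
GRF = 849.0000


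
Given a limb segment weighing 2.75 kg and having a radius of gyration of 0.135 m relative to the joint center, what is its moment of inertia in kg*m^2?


I = m * k^2
I = 2.75 * 0.135^2
k^2 = 0.0182
I = 0.0501


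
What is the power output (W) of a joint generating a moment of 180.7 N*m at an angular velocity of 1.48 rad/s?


P = M * omega
P = 180.7 * 1.48
P = 267.4360


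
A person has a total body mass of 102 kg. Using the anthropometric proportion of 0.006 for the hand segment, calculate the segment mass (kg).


m_segment = body_mass * fraction
m_segment = 102 * 0.006
m_segment = 0.6120


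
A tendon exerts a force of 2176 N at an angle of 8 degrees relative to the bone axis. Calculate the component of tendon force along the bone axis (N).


F_eff = F_tendon * cos(theta)
theta = 8 deg = 0.1396 rad
cos(theta) = 0.9903
F_eff = 2176 * 0.9903
F_eff = 2154.8233


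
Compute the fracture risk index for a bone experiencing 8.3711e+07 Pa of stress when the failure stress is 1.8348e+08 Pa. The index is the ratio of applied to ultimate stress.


FRI = applied / ultimate
FRI = 8.3711e+07 / 1.8348e+08
FRI = 0.4562


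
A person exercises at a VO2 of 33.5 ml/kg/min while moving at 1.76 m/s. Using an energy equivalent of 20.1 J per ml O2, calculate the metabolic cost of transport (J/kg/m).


Power per kg = VO2 * 20.1 / 60
Power per kg = 33.5 * 20.1 / 60 = 11.2225 W/kg
Cost = power_per_kg / speed
Cost = 11.2225 / 1.76
Cost = 6.3764


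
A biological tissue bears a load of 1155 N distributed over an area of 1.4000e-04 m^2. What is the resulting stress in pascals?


stress = F / A
stress = 1155 / 1.4000e-04
stress = 8.2500e+06


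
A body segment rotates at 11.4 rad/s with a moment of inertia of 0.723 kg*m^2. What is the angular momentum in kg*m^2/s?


L = I * omega
L = 0.723 * 11.4
L = 8.2422


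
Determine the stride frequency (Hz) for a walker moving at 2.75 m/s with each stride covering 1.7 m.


f = v / stride_length
f = 2.75 / 1.7
f = 1.6176


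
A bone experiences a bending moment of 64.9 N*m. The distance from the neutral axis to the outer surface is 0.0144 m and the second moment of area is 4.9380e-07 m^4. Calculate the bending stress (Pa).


sigma = M * c / I
sigma = 64.9 * 0.0144 / 4.9380e-07
M * c = 0.9346
sigma = 1.8926e+06


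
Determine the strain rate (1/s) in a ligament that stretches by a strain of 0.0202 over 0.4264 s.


strain_rate = delta_strain / delta_t
strain_rate = 0.0202 / 0.4264
strain_rate = 0.0474


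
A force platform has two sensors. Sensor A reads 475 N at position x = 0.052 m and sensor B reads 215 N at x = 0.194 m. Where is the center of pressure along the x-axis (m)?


COP_x = (F1*x1 + F2*x2) / (F1 + F2)
COP_x = (475*0.052 + 215*0.194) / (475 + 215)
Numerator = 66.4100
Denominator = 690
COP_x = 0.0962


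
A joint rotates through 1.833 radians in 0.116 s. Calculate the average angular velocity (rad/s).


omega = delta_theta / delta_t
omega = 1.833 / 0.116
omega = 15.8017


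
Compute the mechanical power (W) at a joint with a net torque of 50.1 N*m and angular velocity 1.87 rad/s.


P = M * omega
P = 50.1 * 1.87
P = 93.6870


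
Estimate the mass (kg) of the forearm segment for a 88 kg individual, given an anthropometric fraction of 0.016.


m_segment = body_mass * fraction
m_segment = 88 * 0.016
m_segment = 1.4080


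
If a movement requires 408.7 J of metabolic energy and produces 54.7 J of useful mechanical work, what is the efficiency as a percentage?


eta = (W_mech / E_meta) * 100
eta = (54.7 / 408.7) * 100
ratio = 0.1338
eta = 13.3839


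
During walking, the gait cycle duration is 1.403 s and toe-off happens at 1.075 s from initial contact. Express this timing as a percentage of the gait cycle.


pct = (event_time / cycle_time) * 100
pct = (1.075 / 1.403) * 100
ratio = 0.7662
pct = 76.6215


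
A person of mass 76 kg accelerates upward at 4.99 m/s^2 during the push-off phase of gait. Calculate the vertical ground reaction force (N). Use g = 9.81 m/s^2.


GRF = m * (g + a)
GRF = 76 * (9.81 + 4.99)
GRF = 76 * 14.8000
GRF = 1124.8000


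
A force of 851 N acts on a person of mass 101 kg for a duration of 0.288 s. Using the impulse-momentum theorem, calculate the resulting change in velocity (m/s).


J = F * dt = 851 * 0.288 = 245.0880 N*s
delta_v = J / m
delta_v = 245.0880 / 101
delta_v = 2.4266


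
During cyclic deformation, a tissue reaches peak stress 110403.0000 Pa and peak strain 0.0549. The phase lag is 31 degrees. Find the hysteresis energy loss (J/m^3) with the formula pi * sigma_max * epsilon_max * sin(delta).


E_loss = pi * sigma_max * epsilon_max * sin(delta)
delta = 31 deg = 0.5411 rad
sin(delta) = 0.5150
E_loss = pi * 110403.0000 * 0.0549 * 0.5150
E_loss = 9807.1412


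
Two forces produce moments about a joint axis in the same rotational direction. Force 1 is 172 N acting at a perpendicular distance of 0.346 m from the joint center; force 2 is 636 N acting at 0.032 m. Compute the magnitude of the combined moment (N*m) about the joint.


M = F1 * d1 + F2 * d2
M = 172 * 0.346 + 636 * 0.032
M = 59.5120 + 20.3520
M = 79.8640


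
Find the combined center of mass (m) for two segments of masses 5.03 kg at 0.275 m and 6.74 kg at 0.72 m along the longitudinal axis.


COM = (m1*x1 + m2*x2) / (m1 + m2)
COM = (5.03*0.275 + 6.74*0.72) / (5.03 + 6.74)
Numerator = 6.2361
Denominator = 11.7700
COM = 0.5298


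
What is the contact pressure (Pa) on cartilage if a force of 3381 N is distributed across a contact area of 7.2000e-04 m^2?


P = F / A
P = 3381 / 7.2000e-04
P = 4.6958e+06


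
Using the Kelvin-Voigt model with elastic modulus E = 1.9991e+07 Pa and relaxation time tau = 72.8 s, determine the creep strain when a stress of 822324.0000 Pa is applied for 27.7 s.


epsilon(t) = (sigma/E) * (1 - exp(-t/tau))
sigma/E = 822324.0000 / 1.9991e+07 = 0.0411
exp(-t/tau) = exp(-27.7 / 72.8) = 0.6835
epsilon = 0.0411 * (1 - 0.6835)
epsilon = 0.0130


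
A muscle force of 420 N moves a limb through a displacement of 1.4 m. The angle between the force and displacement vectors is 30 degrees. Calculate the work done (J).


W = F * d * cos(theta)
theta = 30 deg = 0.5236 rad
cos(theta) = 0.8660
W = 420 * 1.4 * 0.8660
W = 509.2229


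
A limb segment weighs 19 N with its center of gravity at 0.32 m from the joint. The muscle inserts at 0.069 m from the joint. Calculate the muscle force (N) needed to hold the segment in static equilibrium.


F_muscle = W * d_load / d_muscle
F_muscle = 19 * 0.32 / 0.069
Numerator = 6.0800
F_muscle = 88.1159


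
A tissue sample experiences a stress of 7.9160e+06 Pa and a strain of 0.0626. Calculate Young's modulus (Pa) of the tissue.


E = stress / strain
E = 7.9160e+06 / 0.0626
E = 1.2645e+08


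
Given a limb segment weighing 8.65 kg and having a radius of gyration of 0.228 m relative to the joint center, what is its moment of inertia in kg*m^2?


I = m * k^2
I = 8.65 * 0.228^2
k^2 = 0.0520
I = 0.4497


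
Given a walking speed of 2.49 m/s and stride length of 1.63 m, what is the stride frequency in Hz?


f = v / stride_length
f = 2.49 / 1.63
f = 1.5276


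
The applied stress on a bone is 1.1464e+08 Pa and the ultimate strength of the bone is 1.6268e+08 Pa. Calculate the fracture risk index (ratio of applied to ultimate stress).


FRI = applied / ultimate
FRI = 1.1464e+08 / 1.6268e+08
FRI = 0.7047


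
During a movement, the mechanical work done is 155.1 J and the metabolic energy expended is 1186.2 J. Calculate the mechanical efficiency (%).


eta = (W_mech / E_meta) * 100
eta = (155.1 / 1186.2) * 100
ratio = 0.1308
eta = 13.0754


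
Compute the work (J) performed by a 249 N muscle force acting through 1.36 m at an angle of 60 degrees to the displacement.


W = F * d * cos(theta)
theta = 60 deg = 1.0472 rad
cos(theta) = 0.5000
W = 249 * 1.36 * 0.5000
W = 169.3200


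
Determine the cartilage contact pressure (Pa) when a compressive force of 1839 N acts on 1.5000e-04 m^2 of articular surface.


P = F / A
P = 1839 / 1.5000e-04
P = 1.2260e+07


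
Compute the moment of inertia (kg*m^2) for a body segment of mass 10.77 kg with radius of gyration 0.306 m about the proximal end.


I = m * k^2
I = 10.77 * 0.306^2
k^2 = 0.0936
I = 1.0085


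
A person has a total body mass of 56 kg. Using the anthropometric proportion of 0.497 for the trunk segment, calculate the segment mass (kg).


m_segment = body_mass * fraction
m_segment = 56 * 0.497
m_segment = 27.8320


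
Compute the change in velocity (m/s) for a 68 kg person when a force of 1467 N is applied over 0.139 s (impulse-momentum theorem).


J = F * dt = 1467 * 0.139 = 203.9130 N*s
delta_v = J / m
delta_v = 203.9130 / 68
delta_v = 2.9987


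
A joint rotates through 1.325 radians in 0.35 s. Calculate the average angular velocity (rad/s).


omega = delta_theta / delta_t
omega = 1.325 / 0.35
omega = 3.7857


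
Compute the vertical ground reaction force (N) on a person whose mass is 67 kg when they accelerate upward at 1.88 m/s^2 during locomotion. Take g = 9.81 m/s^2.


GRF = m * (g + a)
GRF = 67 * (9.81 + 1.88)
GRF = 67 * 11.6900
GRF = 783.2300


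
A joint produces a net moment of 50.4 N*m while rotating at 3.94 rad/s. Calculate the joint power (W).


P = M * omega
P = 50.4 * 3.94
P = 198.5760


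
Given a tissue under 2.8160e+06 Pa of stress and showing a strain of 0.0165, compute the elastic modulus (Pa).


E = stress / strain
E = 2.8160e+06 / 0.0165
E = 1.7067e+08


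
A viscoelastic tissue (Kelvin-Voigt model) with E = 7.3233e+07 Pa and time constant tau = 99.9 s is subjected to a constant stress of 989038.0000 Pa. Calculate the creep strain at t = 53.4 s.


epsilon(t) = (sigma/E) * (1 - exp(-t/tau))
sigma/E = 989038.0000 / 7.3233e+07 = 0.0135
exp(-t/tau) = exp(-53.4 / 99.9) = 0.5859
epsilon = 0.0135 * (1 - 0.5859)
epsilon = 0.0056


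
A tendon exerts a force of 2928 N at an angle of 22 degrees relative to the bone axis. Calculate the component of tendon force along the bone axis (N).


F_eff = F_tendon * cos(theta)
theta = 22 deg = 0.3840 rad
cos(theta) = 0.9272
F_eff = 2928 * 0.9272
F_eff = 2714.7943


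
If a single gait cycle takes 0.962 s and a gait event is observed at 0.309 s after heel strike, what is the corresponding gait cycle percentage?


pct = (event_time / cycle_time) * 100
pct = (0.309 / 0.962) * 100
ratio = 0.3212
pct = 32.1206


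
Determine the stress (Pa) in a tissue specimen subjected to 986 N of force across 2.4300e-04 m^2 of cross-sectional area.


stress = F / A
stress = 986 / 2.4300e-04
stress = 4.0576e+06


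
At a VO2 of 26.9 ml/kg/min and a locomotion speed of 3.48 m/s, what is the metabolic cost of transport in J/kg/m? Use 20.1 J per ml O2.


Power per kg = VO2 * 20.1 / 60
Power per kg = 26.9 * 20.1 / 60 = 9.0115 W/kg
Cost = power_per_kg / speed
Cost = 9.0115 / 3.48
Cost = 2.5895


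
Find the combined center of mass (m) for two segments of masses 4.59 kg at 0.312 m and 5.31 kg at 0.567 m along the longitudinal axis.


COM = (m1*x1 + m2*x2) / (m1 + m2)
COM = (4.59*0.312 + 5.31*0.567) / (4.59 + 5.31)
Numerator = 4.4428
Denominator = 9.9000
COM = 0.4488
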